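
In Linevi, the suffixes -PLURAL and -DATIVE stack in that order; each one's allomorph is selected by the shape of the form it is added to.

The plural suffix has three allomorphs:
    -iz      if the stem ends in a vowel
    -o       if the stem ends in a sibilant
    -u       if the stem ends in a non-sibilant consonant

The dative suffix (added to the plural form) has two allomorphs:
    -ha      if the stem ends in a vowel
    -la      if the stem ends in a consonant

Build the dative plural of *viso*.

visoizla

*viso* — final sound /o/ (a vowel) → -iz → *visoiz*.
Since the final sound of the plural form *visoiz* is /z/ (a consonant), it takes -la, giving *visoizla*.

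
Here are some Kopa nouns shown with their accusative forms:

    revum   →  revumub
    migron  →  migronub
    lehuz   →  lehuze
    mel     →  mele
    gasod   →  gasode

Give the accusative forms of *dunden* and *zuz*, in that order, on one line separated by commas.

The pattern is nasality of the final consonant: -ub when the stem ends in a nasal (*revum*, *migron*); -e when the stem ends in a non-nasal consonant (*lehuz*, *mel*, *gasod*).
*dunden*: final consonant = /n/, a nasal → -ub → *dundenub*.
*zuz* — final consonant /z/ (non-nasal) → -e → *zuze*.

dundenub, zuze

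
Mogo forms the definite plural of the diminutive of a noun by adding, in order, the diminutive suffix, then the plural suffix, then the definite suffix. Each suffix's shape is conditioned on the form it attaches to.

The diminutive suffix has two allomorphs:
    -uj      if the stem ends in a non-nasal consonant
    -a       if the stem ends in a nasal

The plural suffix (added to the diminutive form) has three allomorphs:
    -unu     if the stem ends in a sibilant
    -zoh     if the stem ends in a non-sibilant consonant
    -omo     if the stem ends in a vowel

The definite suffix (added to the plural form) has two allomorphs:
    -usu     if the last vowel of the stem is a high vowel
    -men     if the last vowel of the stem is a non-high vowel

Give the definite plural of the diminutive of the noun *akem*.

akemaomomen

*akem* — final consonant /m/ (a nasal) → -a → *akema*.
The diminutive form *akema* — final sound /a/ (a vowel) → -omo → *akemaomo*.
Since the last vowel of the plural form *akemaomo* is /o/ (a non-high vowel), it takes -men, giving *akemaomomen*.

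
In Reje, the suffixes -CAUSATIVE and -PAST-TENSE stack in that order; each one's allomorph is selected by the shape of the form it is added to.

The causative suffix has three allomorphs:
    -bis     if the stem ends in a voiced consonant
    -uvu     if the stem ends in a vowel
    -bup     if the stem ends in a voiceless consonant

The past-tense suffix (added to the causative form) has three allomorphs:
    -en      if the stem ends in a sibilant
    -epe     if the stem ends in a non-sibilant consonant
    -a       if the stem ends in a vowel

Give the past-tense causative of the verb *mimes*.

mimesbupepe

The final sound of *mimes* is /s/, which is a voiceless consonant, so the causative suffix is -bup, giving *mimesbup*.
The final sound of the causative form *mimesbup* is /p/, which is a non-sibilant consonant, so the past-tense suffix is -epe, giving *mimesbupepe*.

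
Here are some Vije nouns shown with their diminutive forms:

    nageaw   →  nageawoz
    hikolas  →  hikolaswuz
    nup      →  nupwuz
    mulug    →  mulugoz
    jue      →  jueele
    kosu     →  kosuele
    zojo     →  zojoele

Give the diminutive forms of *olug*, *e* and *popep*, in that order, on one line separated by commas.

The pattern is voicing of the final sound: -wuz when the stem ends in a voiceless consonant (*hikolas*, *nup*); -oz when the stem ends in a voiced consonant (*nageaw*, *mulug*); -ele when the stem ends in a vowel (*jue*, *kosu*, *zojo*).
The final sound of *olug* is /g/, which is a voiced consonant, so the suffix is -oz, giving *olugoz*.
The final sound of *e* is /e/, which is a vowel, so the suffix is -ele, giving *eele*.
*popep* — final sound /p/ (a voiceless consonant) → -wuz → *popepwuz*.

olugoz, eele, popepwuz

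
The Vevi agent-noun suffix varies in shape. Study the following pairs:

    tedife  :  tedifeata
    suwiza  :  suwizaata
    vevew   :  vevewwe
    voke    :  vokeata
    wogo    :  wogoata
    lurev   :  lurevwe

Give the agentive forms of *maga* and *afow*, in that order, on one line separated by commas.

magaata, afowwe

The suffix is conditioned by the final sound: -we when the stem ends in a consonant (*vevew*, *lurev*); -ata when the stem ends in a vowel (*tedife*, *suwiza*, *voke*, *wogo*).
*maga*: final sound = /a/, a vowel → -ata → *magaata*.
*afow* — final sound /w/ (a consonant) → -we → *afowwe*.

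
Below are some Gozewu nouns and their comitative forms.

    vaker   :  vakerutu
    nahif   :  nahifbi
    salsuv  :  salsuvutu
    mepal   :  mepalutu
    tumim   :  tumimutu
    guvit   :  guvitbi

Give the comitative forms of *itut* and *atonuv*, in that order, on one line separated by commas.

itutbi, atonuvutu

Looking at the final consonant of each stem: -bi when the stem ends in a voiceless consonant (*nahif*, *guvit*); -utu when the stem ends in a voiced consonant (*vaker*, *salsuv*, *mepal*, *tumim*).
Since the final consonant of *itut* is /t/ (voiceless), it takes -bi, giving *itutbi*.
*atonuv* — final consonant /v/ (voiced) → -utu → *atonuvutu*.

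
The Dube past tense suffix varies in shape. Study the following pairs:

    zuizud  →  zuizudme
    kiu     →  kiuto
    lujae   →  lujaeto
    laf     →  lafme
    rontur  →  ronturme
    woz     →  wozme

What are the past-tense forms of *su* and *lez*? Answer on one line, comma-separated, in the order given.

suto, lezme

Looking at the final sound of each stem: -me when the stem ends in a consonant (*zuizud*, *laf*, *rontur*, *woz*); -to when the stem ends in a vowel (*kiu*, *lujae*).
*su* — final sound /u/ (a vowel) → -to → *suto*.
The final sound of *lez* is /z/, which is a consonant, so the suffix is -me, giving *lezme*.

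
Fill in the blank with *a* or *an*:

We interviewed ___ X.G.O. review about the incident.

The indefinite article is chosen by the initial *sound* of the following word, not its spelling.
The initialism *X.G.O.* is read letter by letter; the first letter, X, is pronounced /ɛks/, which begins with a vowel sound.
So the article is *an*: We interviewed an X.G.O. review about the incident.

an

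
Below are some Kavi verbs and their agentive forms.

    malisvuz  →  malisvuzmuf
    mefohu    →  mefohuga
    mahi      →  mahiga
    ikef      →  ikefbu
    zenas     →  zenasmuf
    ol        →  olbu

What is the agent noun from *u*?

The suffix is conditioned by the final sound: -muf when the stem ends in a sibilant (*malisvuz*, *zenas*); -bu when the stem ends in a non-sibilant consonant (*ikef*, *ol*); -ga when the stem ends in a vowel (*mefohu*, *mahi*).
Since the final sound of *u* is /u/ (a vowel), it takes -ga, giving *uga*.

uga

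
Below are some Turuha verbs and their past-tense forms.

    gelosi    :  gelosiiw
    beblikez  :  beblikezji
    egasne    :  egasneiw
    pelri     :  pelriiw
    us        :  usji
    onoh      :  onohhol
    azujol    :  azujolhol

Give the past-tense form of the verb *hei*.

heiiw

The suffix is conditioned by the final sound: -ji when the stem ends in a sibilant (*beblikez*, *us*); -hol when the stem ends in a non-sibilant consonant (*onoh*, *azujol*); -iw when the stem ends in a vowel (*gelosi*, *egasne*, *pelri*).
*hei*: final sound = /i/, a vowel → -iw → *heiiw*.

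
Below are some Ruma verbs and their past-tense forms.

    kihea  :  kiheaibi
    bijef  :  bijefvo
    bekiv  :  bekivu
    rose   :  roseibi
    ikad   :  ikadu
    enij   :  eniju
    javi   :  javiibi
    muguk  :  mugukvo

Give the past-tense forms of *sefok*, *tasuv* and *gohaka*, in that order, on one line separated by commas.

sefokvo, tasuvu, gohakaibi

Looking at the final sound of each stem: -vo when the stem ends in a voiceless consonant (*bijef*, *muguk*); -u when the stem ends in a voiced consonant (*bekiv*, *ikad*, *enij*); -ibi when the stem ends in a vowel (*kihea*, *rose*, *javi*).
Since the final sound of *sefok* is /k/ (a voiceless consonant), it takes -vo, giving *sefokvo*.
*tasuv*: final sound = /v/, a voiced consonant → -u → *tasuvu*.
*gohaka* — final sound /a/ (a vowel) → -ibi → *gohakaibi*.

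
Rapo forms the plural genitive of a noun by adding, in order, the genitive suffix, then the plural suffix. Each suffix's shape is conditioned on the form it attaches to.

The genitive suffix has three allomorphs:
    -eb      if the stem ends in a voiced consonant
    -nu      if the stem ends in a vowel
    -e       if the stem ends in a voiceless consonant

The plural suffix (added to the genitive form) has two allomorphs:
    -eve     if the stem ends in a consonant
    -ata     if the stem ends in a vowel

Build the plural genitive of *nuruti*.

Since the final sound of *nuruti* is /i/ (a vowel), it takes -nu, giving *nurutinu*.
Since the final sound of the genitive form *nurutinu* is /u/ (a vowel), it takes -ata, giving *nurutinuata*.

nurutinuata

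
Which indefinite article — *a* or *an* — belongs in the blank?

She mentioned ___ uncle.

The indefinite article is chosen by the initial *sound* of the following word, not its spelling.
*uncle* begins with the sound /ʌ/ (u pronounced /ʌ/) — a vowel sound.
So the article is *an*: She mentioned an uncle.

an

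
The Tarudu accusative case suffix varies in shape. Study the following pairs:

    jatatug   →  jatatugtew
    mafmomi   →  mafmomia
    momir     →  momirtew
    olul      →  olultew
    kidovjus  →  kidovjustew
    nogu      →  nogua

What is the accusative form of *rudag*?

rudagtew

The alternation tracks the final sound of the stem — -tew when the stem ends in a consonant (*jatatug*, *momir*, *olul*, *kidovjus*); -a when the stem ends in a vowel (*mafmomi*, *nogu*).
*rudag* — final sound /g/ (a consonant) → -tew → *rudagtew*.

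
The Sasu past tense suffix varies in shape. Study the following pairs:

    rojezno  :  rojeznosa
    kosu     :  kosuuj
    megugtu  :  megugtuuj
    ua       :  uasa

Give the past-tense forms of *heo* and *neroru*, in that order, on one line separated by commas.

The alternation tracks the last vowel of the stem — -uj when the last vowel of the stem is a high vowel (*kosu*, *megugtu*); -sa when the last vowel of the stem is a non-high vowel (*rojezno*, *ua*).
*heo* — last vowel /o/ (a non-high vowel) → -sa → *heosa*.
*neroru*: last vowel = /u/, a high vowel → -uj → *neroruuj*.

heosa, neroruuj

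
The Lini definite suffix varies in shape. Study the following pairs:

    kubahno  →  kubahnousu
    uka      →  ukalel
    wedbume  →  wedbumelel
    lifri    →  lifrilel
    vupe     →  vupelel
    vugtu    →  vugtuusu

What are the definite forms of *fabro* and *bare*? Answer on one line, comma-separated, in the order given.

fabrousu, barelel

The suffix is conditioned by the last vowel: -usu when the last vowel of the stem is a rounded vowel (*kubahno*, *vugtu*); -lel when the last vowel of the stem is an unrounded vowel (*uka*, *wedbume*, *lifri*, *vupe*).
*fabro* — last vowel /o/ (a rounded vowel) → -usu → *fabrousu*.
*bare*: last vowel = /e/, an unrounded vowel → -lel → *barelel*.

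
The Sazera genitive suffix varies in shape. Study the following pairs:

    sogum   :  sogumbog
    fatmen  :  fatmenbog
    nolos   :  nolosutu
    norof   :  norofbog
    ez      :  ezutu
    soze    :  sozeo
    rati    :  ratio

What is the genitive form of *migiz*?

The alternation tracks the final sound of the stem — -utu when the stem ends in a sibilant (*nolos*, *ez*); -bog when the stem ends in a non-sibilant consonant (*sogum*, *fatmen*, *norof*); -o when the stem ends in a vowel (*soze*, *rati*).
*migiz*: final sound = /z/, a sibilant → -utu → *migizutu*.

migizutu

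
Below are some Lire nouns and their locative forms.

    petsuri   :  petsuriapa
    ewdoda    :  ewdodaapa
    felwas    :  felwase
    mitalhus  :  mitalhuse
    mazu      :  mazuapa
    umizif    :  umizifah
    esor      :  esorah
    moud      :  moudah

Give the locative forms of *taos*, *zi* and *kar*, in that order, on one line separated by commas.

taose, ziapa, karah

Looking at the final sound of each stem: -e when the stem ends in a sibilant (*felwas*, *mitalhus*); -ah when the stem ends in a non-sibilant consonant (*umizif*, *esor*, *moud*); -apa when the stem ends in a vowel (*petsuri*, *ewdoda*, *mazu*).
*taos*: final sound = /s/, a sibilant → -e → *taose*.
Since the final sound of *zi* is /i/ (a vowel), it takes -apa, giving *ziapa*.
The final sound of *kar* is /r/, which is a non-sibilant consonant, so the suffix is -ah, giving *karah*.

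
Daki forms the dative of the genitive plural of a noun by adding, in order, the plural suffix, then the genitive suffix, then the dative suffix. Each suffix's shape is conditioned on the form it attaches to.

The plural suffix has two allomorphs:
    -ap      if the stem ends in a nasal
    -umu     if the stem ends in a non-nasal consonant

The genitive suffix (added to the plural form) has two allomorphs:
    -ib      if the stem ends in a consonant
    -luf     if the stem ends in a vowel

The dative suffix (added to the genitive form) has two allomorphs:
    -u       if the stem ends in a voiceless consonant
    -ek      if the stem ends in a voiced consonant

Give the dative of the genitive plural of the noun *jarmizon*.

*jarmizon* — final consonant /n/ (a nasal) → -ap → *jarmizonap*.
The plural form *jarmizonap*: final sound = /p/, a consonant → -ib → *jarmizonapib*.
The genitive form *jarmizonapib* — final consonant /b/ (voiced) → -ek → *jarmizonapibek*.

jarmizonapibek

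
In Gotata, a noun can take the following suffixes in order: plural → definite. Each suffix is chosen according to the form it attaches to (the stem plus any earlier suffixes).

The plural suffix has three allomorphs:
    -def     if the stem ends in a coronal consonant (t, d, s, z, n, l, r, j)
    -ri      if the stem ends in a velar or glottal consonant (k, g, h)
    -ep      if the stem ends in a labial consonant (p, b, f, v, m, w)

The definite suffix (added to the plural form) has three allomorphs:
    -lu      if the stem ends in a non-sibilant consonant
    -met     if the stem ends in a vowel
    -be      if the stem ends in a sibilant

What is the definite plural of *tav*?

The final consonant of *tav* is /v/, which is labial, so the plural suffix is -ep, giving *tavep*.
The plural form *tavep* — final sound /p/ (a non-sibilant consonant) → -lu → *taveplu*.

taveplu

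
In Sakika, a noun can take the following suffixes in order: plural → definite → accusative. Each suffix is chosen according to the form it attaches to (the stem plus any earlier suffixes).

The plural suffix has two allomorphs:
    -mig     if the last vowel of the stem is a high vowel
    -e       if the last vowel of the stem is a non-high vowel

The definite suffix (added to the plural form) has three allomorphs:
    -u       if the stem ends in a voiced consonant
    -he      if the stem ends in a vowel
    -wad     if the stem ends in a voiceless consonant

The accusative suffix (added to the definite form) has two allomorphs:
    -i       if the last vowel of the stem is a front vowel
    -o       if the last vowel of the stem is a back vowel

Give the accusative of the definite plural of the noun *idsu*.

idsumiguo

*idsu*: last vowel = /u/, a high vowel → -mig → *idsumig*.
Since the final sound of the plural form *idsumig* is /g/ (a voiced consonant), it takes -u, giving *idsumigu*.
The definite form *idsumigu*: last vowel = /u/, a back vowel → -o → *idsumiguo*.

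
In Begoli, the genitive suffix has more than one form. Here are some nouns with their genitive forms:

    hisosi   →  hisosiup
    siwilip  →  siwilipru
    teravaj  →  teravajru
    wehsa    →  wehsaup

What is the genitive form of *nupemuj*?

nupemujru

The alternation tracks the final sound of the stem — -ru when the stem ends in a consonant (*siwilip*, *teravaj*); -up when the stem ends in a vowel (*hisosi*, *wehsa*).
The final sound of *nupemuj* is /j/, which is a consonant, so the suffix is -ru, giving *nupemujru*.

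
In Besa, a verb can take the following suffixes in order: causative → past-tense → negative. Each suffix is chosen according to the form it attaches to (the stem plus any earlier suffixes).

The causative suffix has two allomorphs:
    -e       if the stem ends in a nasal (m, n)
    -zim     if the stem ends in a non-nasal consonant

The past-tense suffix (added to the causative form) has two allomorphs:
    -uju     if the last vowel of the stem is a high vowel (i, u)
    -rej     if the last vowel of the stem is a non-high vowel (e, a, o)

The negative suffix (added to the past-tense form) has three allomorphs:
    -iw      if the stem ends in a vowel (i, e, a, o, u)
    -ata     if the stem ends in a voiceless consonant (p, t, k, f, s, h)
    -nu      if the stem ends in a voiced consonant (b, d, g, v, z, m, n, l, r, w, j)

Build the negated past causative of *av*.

*av*: final consonant = /v/, non-nasal → -zim → *avzim*.
Since the last vowel of the causative form *avzim* is /i/ (a high vowel), it takes -uju, giving *avzimuju*.
The final sound of the past-tense form *avzimuju* is /u/, which is a vowel, so the negative suffix is -iw, giving *avzimujuiw*.

avzimujuiw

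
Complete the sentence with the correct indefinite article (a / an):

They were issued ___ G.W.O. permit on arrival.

The indefinite article is chosen by the initial *sound* of the following word, not its spelling.
The initialism *G.W.O.* is read letter by letter; the first letter, G, is pronounced /dʒiː/, which begins with a consonant sound.
So the article is *a*: They were issued a G.W.O. permit on arrival.

a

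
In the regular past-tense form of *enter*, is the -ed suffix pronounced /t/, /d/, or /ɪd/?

The stem *enter* ends in a voiced sound other than /d/.
The -ed suffix is realized as /ɪd/ after /t, d/; as /t/ after other voiceless consonants; and as /d/ after other voiced sounds.
So -ed on *enter* is pronounced /d/.

/d/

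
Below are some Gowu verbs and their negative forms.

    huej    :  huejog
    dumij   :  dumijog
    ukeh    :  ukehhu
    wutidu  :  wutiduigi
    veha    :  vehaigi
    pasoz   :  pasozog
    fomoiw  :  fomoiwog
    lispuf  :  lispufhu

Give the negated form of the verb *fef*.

fefhu

The pattern is voicing of the final sound: -hu when the stem ends in a voiceless consonant (*ukeh*, *lispuf*); -og when the stem ends in a voiced consonant (*huej*, *dumij*, *pasoz*, *fomoiw*); -igi when the stem ends in a vowel (*wutidu*, *veha*).
Since the final sound of *fef* is /f/ (a voiceless consonant), it takes -hu, giving *fefhu*.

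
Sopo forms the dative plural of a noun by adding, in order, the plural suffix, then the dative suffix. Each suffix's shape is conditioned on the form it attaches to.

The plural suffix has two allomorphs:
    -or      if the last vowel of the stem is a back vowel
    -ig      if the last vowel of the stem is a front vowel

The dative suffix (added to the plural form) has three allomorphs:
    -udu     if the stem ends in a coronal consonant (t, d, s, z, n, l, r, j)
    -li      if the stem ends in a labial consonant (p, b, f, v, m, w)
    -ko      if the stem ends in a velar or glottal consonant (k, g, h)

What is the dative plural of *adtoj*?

adtojorudu

*adtoj* — last vowel /o/ (a back vowel) → -or → *adtojor*.
The final consonant of the plural form *adtojor* is /r/, which is coronal, so the dative suffix is -udu, giving *adtojorudu*.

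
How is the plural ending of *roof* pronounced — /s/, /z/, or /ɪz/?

/s/

The stem *roof* ends in a voiceless non-sibilant consonant.
The plural suffix surfaces as /ɪz/ after sibilants, /s/ after other voiceless consonants, and /z/ after other voiced sounds.
So the plural -s on *roof* is pronounced /s/.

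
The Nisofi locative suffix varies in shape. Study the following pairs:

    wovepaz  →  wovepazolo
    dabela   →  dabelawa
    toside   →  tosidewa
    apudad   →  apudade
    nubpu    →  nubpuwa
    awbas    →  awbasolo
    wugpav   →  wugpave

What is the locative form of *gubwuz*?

gubwuzolo

The pattern is sibilance of the final sound: -olo when the stem ends in a sibilant (*wovepaz*, *awbas*); -e when the stem ends in a non-sibilant consonant (*apudad*, *wugpav*); -wa when the stem ends in a vowel (*dabela*, *toside*, *nubpu*).
The final sound of *gubwuz* is /z/, which is a sibilant, so the suffix is -olo, giving *gubwuzolo*.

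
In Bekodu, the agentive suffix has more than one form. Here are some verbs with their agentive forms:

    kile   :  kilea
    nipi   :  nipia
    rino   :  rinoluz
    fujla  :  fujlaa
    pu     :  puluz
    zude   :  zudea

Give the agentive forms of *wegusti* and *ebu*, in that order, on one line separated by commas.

wegustia, ebuluz

The alternation tracks the last vowel of the stem — -luz when the last vowel of the stem is a rounded vowel (*rino*, *pu*); -a when the last vowel of the stem is an unrounded vowel (*kile*, *nipi*, *fujla*, *zude*).
*wegusti* — last vowel /i/ (an unrounded vowel) → -a → *wegustia*.
*ebu* — last vowel /u/ (a rounded vowel) → -luz → *ebuluz*.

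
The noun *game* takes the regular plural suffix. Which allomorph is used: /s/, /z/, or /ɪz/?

/z/

The stem *game* ends in a voiced non-sibilant sound.
The plural suffix surfaces as /ɪz/ after sibilants, /s/ after other voiceless consonants, and /z/ after other voiced sounds.
So the plural -s on *game* is pronounced /z/.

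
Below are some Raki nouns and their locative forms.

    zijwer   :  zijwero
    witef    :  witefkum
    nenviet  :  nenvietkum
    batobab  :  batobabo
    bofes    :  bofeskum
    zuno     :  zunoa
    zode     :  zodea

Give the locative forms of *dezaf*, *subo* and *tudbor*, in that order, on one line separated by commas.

dezafkum, suboa, tudboro

The alternation tracks the final sound of the stem — -kum when the stem ends in a voiceless consonant (*witef*, *nenviet*, *bofes*); -o when the stem ends in a voiced consonant (*zijwer*, *batobab*); -a when the stem ends in a vowel (*zuno*, *zode*).
*dezaf* — final sound /f/ (a voiceless consonant) → -kum → *dezafkum*.
*subo* — final sound /o/ (a vowel) → -a → *suboa*.
*tudbor*: final sound = /r/, a voiced consonant → -o → *tudboro*.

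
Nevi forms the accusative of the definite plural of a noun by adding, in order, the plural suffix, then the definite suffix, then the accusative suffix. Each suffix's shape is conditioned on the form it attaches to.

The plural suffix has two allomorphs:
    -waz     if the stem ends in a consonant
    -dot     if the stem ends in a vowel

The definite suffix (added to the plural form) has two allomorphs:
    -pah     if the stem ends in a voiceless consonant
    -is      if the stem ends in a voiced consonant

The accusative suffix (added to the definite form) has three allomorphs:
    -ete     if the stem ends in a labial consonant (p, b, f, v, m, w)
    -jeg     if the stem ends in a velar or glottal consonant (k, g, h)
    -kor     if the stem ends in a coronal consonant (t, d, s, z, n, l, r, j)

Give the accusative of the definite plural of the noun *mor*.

The final sound of *mor* is /r/, which is a consonant, so the plural suffix is -waz, giving *morwaz*.
The final consonant of the plural form *morwaz* is /z/, which is voiced, so the definite suffix is -is, giving *morwazis*.
Since the final consonant of the definite form *morwazis* is /s/ (coronal), it takes -kor, giving *morwaziskor*.

morwaziskor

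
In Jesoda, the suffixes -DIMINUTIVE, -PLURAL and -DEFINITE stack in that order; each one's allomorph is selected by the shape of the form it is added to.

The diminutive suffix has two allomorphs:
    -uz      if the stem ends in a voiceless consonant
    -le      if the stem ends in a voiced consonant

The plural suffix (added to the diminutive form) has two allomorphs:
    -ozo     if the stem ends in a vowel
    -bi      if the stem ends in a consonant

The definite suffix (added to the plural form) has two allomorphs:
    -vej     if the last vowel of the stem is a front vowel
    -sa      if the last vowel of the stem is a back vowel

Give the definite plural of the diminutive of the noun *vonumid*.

The final consonant of *vonumid* is /d/, which is voiced, so the diminutive suffix is -le, giving *vonumidle*.
The diminutive form *vonumidle*: final sound = /e/, a vowel → -ozo → *vonumidleozo*.
The last vowel of the plural form *vonumidleozo* is /o/, which is a back vowel, so the definite suffix is -sa, giving *vonumidleozosa*.

vonumidleozosa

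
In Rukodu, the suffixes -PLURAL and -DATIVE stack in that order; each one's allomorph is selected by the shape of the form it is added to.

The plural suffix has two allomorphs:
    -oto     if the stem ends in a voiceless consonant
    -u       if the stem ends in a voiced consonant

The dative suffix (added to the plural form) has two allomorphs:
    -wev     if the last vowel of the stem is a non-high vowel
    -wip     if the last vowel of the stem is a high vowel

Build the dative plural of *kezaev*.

kezaevuwip

The final consonant of *kezaev* is /v/, which is voiced, so the plural suffix is -u, giving *kezaevu*.
The plural form *kezaevu*: last vowel = /u/, a high vowel → -wip → *kezaevuwip*.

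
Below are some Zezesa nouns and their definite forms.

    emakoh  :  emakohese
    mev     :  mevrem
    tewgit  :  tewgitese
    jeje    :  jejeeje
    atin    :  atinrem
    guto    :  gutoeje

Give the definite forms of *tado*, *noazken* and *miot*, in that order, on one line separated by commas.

The alternation tracks the final sound of the stem — -ese when the stem ends in a voiceless consonant (*emakoh*, *tewgit*); -rem when the stem ends in a voiced consonant (*mev*, *atin*); -eje when the stem ends in a vowel (*jeje*, *guto*).
The final sound of *tado* is /o/, which is a vowel, so the suffix is -eje, giving *tadoeje*.
Since the final sound of *noazken* is /n/ (a voiced consonant), it takes -rem, giving *noazkenrem*.
*miot*: final sound = /t/, a voiceless consonant → -ese → *miotese*.

tadoeje, noazkenrem, miotese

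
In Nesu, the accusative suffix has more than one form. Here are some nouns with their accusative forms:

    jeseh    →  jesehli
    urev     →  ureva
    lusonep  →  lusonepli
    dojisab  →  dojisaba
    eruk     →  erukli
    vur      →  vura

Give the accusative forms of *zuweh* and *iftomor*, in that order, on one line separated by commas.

The alternation tracks the final consonant of the stem — -li when the stem ends in a voiceless consonant (*jeseh*, *lusonep*, *eruk*); -a when the stem ends in a voiced consonant (*urev*, *dojisab*, *vur*).
The final consonant of *zuweh* is /h/, which is voiceless, so the suffix is -li, giving *zuwehli*.
*iftomor* — final consonant /r/ (voiced) → -a → *iftomora*.

zuwehli, iftomora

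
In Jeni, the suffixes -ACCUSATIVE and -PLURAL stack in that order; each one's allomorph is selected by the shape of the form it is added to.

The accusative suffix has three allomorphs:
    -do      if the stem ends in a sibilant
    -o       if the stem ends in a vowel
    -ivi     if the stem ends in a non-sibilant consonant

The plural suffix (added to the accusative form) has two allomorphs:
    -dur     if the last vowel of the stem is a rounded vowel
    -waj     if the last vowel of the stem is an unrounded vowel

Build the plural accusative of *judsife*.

judsifeodur

Since the final sound of *judsife* is /e/ (a vowel), it takes -o, giving *judsifeo*.
The last vowel of the accusative form *judsifeo* is /o/, which is a rounded vowel, so the plural suffix is -dur, giving *judsifeodur*.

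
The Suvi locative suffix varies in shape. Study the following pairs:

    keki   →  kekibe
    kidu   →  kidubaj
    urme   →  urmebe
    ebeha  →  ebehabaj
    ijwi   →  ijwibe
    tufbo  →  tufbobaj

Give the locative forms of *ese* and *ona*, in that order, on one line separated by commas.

The pattern is front/back vowel harmony: -be when the last vowel of the stem is a front vowel (*keki*, *urme*, *ijwi*); -baj when the last vowel of the stem is a back vowel (*kidu*, *ebeha*, *tufbo*).
The last vowel of *ese* is /e/, which is a front vowel, so the suffix is -be, giving *esebe*.
Since the last vowel of *ona* is /a/ (a back vowel), it takes -baj, giving *onabaj*.

esebe, onabaj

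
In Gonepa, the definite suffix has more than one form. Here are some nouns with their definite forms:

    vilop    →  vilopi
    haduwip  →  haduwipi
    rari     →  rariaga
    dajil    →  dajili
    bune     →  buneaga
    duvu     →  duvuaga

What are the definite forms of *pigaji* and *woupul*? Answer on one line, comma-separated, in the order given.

Looking at the final sound of each stem: -i when the stem ends in a consonant (*vilop*, *haduwip*, *dajil*); -aga when the stem ends in a vowel (*rari*, *bune*, *duvu*).
*pigaji* — final sound /i/ (a vowel) → -aga → *pigajiaga*.
*woupul* — final sound /l/ (a consonant) → -i → *woupuli*.

pigajiaga, woupuli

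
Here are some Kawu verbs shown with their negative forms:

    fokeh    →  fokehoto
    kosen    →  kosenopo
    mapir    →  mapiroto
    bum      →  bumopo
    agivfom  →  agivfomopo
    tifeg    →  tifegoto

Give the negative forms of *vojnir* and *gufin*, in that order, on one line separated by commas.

vojniroto, gufinopo

The pattern is nasality of the final consonant: -opo when the stem ends in a nasal (*kosen*, *bum*, *agivfom*); -oto when the stem ends in a non-nasal consonant (*fokeh*, *mapir*, *tifeg*).
*vojnir* — final consonant /r/ (non-nasal) → -oto → *vojniroto*.
*gufin* — final consonant /n/ (a nasal) → -opo → *gufinopo*.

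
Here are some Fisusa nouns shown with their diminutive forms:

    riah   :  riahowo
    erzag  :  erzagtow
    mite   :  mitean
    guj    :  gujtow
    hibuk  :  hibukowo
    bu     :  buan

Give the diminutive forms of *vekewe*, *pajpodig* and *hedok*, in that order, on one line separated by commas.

The suffix is conditioned by the final sound: -owo when the stem ends in a voiceless consonant (*riah*, *hibuk*); -tow when the stem ends in a voiced consonant (*erzag*, *guj*); -an when the stem ends in a vowel (*mite*, *bu*).
*vekewe* — final sound /e/ (a vowel) → -an → *vekewean*.
*pajpodig* — final sound /g/ (a voiced consonant) → -tow → *pajpodigtow*.
*hedok* — final sound /k/ (a voiceless consonant) → -owo → *hedokowo*.

vekewean, pajpodigtow, hedokowo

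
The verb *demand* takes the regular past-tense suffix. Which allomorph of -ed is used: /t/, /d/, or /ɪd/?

The stem *demand* ends in /t/ or /d/.
The -ed suffix is realized as /ɪd/ after /t, d/; as /t/ after other voiceless consonants; and as /d/ after other voiced sounds.
So -ed on *demand* is pronounced /ɪd/.

/ɪd/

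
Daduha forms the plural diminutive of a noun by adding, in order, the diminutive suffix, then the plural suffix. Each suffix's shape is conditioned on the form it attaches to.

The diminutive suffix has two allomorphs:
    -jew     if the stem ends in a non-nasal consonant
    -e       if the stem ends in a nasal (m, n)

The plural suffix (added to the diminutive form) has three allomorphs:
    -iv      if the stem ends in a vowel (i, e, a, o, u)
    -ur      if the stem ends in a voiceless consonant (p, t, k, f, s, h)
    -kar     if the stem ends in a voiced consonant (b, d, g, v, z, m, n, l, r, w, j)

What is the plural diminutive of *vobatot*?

vobatotjewkar

Since the final consonant of *vobatot* is /t/ (non-nasal), it takes -jew, giving *vobatotjew*.
The final sound of the diminutive form *vobatotjew* is /w/, which is a voiced consonant, so the plural suffix is -kar, giving *vobatotjewkar*.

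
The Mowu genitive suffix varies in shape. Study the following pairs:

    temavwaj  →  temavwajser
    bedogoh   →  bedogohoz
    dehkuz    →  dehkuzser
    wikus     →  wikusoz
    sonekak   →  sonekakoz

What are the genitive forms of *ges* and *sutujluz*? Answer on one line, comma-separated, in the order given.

gesoz, sutujluzser

The pattern is voicing of the final consonant: -oz when the stem ends in a voiceless consonant (*bedogoh*, *wikus*, *sonekak*); -ser when the stem ends in a voiced consonant (*temavwaj*, *dehkuz*).
*ges* — final consonant /s/ (voiceless) → -oz → *gesoz*.
*sutujluz*: final consonant = /z/, voiced → -ser → *sutujluzser*.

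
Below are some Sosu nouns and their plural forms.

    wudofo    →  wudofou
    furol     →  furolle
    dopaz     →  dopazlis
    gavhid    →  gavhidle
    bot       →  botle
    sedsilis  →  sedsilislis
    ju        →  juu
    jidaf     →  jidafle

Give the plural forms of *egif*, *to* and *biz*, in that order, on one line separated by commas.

egifle, tou, bizlis

Looking at the final sound of each stem: -lis when the stem ends in a sibilant (*dopaz*, *sedsilis*); -le when the stem ends in a non-sibilant consonant (*furol*, *gavhid*, *bot*, *jidaf*); -u when the stem ends in a vowel (*wudofo*, *ju*).
Since the final sound of *egif* is /f/ (a non-sibilant consonant), it takes -le, giving *egifle*.
*to*: final sound = /o/, a vowel → -u → *tou*.
*biz*: final sound = /z/, a sibilant → -lis → *bizlis*.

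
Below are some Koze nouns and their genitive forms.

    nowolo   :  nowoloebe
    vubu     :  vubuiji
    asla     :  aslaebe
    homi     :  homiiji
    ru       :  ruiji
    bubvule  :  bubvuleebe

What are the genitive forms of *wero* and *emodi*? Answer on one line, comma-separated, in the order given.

The suffix is conditioned by the last vowel: -iji when the last vowel of the stem is a high vowel (*vubu*, *homi*, *ru*); -ebe when the last vowel of the stem is a non-high vowel (*nowolo*, *asla*, *bubvule*).
The last vowel of *wero* is /o/, which is a non-high vowel, so the suffix is -ebe, giving *weroebe*.
The last vowel of *emodi* is /i/, which is a high vowel, so the suffix is -iji, giving *emodiiji*.

weroebe, emodiiji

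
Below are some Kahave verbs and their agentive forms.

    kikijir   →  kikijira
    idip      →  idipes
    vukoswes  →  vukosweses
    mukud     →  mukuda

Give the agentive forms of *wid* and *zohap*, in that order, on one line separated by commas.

The suffix is conditioned by the final consonant: -es when the stem ends in a voiceless consonant (*idip*, *vukoswes*); -a when the stem ends in a voiced consonant (*kikijir*, *mukud*).
*wid* — final consonant /d/ (voiced) → -a → *wida*.
The final consonant of *zohap* is /p/, which is voiceless, so the suffix is -es, giving *zohapes*.

wida, zohapes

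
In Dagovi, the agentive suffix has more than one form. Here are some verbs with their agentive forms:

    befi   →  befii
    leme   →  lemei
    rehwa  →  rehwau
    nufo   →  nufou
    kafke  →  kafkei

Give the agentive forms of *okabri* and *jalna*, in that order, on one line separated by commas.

okabrii, jalnau

The pattern is front/back vowel harmony: -i when the last vowel of the stem is a front vowel (*befi*, *leme*, *kafke*); -u when the last vowel of the stem is a back vowel (*rehwa*, *nufo*).
*okabri* — last vowel /i/ (a front vowel) → -i → *okabrii*.
*jalna* — last vowel /a/ (a back vowel) → -u → *jalnau*.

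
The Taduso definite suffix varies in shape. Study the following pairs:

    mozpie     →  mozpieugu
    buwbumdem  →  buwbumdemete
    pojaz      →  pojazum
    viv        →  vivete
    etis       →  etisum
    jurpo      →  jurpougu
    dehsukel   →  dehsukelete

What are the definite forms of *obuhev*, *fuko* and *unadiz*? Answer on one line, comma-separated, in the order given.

Looking at the final sound of each stem: -um when the stem ends in a sibilant (*pojaz*, *etis*); -ete when the stem ends in a non-sibilant consonant (*buwbumdem*, *viv*, *dehsukel*); -ugu when the stem ends in a vowel (*mozpie*, *jurpo*).
Since the final sound of *obuhev* is /v/ (a non-sibilant consonant), it takes -ete, giving *obuhevete*.
*fuko*: final sound = /o/, a vowel → -ugu → *fukougu*.
*unadiz* — final sound /z/ (a sibilant) → -um → *unadizum*.

obuhevete, fukougu, unadizum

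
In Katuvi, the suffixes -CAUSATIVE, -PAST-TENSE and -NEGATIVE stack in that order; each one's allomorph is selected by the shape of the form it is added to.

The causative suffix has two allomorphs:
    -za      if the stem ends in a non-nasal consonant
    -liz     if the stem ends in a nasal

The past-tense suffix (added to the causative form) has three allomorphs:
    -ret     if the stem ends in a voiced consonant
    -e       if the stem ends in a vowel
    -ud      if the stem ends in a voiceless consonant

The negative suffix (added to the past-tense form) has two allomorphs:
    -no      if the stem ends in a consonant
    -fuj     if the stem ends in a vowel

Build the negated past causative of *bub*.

bubzaefuj

The final consonant of *bub* is /b/, which is non-nasal, so the causative suffix is -za, giving *bubza*.
Since the final sound of the causative form *bubza* is /a/ (a vowel), it takes -e, giving *bubzae*.
Since the final sound of the past-tense form *bubzae* is /e/ (a vowel), it takes -fuj, giving *bubzaefuj*.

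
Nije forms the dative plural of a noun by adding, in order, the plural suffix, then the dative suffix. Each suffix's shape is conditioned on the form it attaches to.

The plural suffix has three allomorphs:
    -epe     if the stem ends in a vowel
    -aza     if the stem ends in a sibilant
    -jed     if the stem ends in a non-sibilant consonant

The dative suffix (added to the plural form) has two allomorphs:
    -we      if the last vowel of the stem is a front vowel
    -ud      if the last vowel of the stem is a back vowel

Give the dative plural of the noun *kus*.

kusazaud

The final sound of *kus* is /s/, which is a sibilant, so the plural suffix is -aza, giving *kusaza*.
The plural form *kusaza* — last vowel /a/ (a back vowel) → -ud → *kusazaud*.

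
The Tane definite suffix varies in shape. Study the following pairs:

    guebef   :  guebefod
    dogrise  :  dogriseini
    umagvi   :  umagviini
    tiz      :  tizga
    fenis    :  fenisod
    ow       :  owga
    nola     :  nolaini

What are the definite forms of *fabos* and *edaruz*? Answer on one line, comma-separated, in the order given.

fabosod, edaruzga

The suffix is conditioned by the final sound: -od when the stem ends in a voiceless consonant (*guebef*, *fenis*); -ga when the stem ends in a voiced consonant (*tiz*, *ow*); -ini when the stem ends in a vowel (*dogrise*, *umagvi*, *nola*).
Since the final sound of *fabos* is /s/ (a voiceless consonant), it takes -od, giving *fabosod*.
The final sound of *edaruz* is /z/, which is a voiced consonant, so the suffix is -ga, giving *edaruzga*.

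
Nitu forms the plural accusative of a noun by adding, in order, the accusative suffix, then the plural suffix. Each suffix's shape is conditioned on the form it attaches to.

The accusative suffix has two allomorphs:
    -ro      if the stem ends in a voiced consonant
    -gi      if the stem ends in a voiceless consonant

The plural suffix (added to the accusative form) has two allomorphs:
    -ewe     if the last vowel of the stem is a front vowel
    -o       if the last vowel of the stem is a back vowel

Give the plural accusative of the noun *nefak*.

nefakgiewe

*nefak* — final consonant /k/ (voiceless) → -gi → *nefakgi*.
The accusative form *nefakgi* — last vowel /i/ (a front vowel) → -ewe → *nefakgiewe*.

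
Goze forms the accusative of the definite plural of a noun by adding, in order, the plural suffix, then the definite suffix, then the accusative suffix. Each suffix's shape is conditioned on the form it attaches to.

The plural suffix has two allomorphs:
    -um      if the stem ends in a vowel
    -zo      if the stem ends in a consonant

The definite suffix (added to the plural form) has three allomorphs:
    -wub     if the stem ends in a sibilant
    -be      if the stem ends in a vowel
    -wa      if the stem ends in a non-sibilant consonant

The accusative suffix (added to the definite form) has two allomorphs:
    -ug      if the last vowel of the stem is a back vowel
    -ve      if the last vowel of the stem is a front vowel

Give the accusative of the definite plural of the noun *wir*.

wirzobeve

The final sound of *wir* is /r/, which is a consonant, so the plural suffix is -zo, giving *wirzo*.
The plural form *wirzo* — final sound /o/ (a vowel) → -be → *wirzobe*.
The definite form *wirzobe* — last vowel /e/ (a front vowel) → -ve → *wirzobeve*.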